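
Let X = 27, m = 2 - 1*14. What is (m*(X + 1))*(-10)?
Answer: 3360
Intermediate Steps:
m = -12 (m = 2 - 14 = -12)
(m*(X + 1))*(-10) = -12*(27 + 1)*(-10) = -12*28*(-10) = -336*(-10) = 3360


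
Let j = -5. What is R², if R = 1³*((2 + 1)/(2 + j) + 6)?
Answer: 25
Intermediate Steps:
R = 5 (R = 1³*((2 + 1)/(2 - 5) + 6) = 1*(3/(-3) + 6) = 1*(3*(-⅓) + 6) = 1*(-1 + 6) = 1*5 = 5)
R² = 5² = 25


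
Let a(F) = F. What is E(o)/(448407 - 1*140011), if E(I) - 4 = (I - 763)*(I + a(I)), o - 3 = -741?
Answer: 553870/77099 ≈ 7.1839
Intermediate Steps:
o = -738 (o = 3 - 741 = -738)
E(I) = 4 + 2*I*(-763 + I) (E(I) = 4 + (I - 763)*(I + I) = 4 + (-763 + I)*(2*I) = 4 + 2*I*(-763 + I))
E(o)/(448407 - 1*140011) = (4 - 1526*(-738) + 2*(-738)**2)/(448407 - 1*140011) = (4 + 1126188 + 2*544644)/(448407 - 140011) = (4 + 1126188 + 1089288)/308396 = 2215480*(1/308396) = 553870/77099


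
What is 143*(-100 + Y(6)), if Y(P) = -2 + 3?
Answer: -14157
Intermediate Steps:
Y(P) = 1
143*(-100 + Y(6)) = 143*(-100 + 1) = 143*(-99) = -14157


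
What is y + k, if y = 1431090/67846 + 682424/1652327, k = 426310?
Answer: 23896686187473077/56051888821 ≈ 4.2633e+5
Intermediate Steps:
y = 1205464192567/56051888821 (y = 1431090*(1/67846) + 682424*(1/1652327) = 715545/33923 + 682424/1652327 = 1205464192567/56051888821 ≈ 21.506)
y + k = 1205464192567/56051888821 + 426310 = 23896686187473077/56051888821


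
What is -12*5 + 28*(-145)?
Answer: -4120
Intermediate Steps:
-12*5 + 28*(-145) = -60 - 4060 = -4120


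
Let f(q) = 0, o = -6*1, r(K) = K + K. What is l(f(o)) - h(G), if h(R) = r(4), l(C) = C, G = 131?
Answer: -8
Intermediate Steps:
r(K) = 2*K
o = -6
h(R) = 8 (h(R) = 2*4 = 8)
l(f(o)) - h(G) = 0 - 1*8 = 0 - 8 = -8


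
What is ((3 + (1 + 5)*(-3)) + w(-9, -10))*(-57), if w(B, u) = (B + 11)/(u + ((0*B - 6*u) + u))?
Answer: 17043/20 ≈ 852.15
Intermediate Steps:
w(B, u) = -(11 + B)/(4*u) (w(B, u) = (11 + B)/(u + ((0 - 6*u) + u)) = (11 + B)/(u + (-6*u + u)) = (11 + B)/(u - 5*u) = (11 + B)/((-4*u)) = (11 + B)*(-1/(4*u)) = -(11 + B)/(4*u))
((3 + (1 + 5)*(-3)) + w(-9, -10))*(-57) = ((3 + (1 + 5)*(-3)) + (¼)*(-11 - 1*(-9))/(-10))*(-57) = ((3 + 6*(-3)) + (¼)*(-⅒)*(-11 + 9))*(-57) = ((3 - 18) + (¼)*(-⅒)*(-2))*(-57) = (-15 + 1/20)*(-57) = -299/20*(-57) = 17043/20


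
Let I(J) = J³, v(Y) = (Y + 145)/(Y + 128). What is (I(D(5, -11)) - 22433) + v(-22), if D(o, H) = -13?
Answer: -2610657/106 ≈ -24629.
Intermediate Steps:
v(Y) = (145 + Y)/(128 + Y)
(I(D(5, -11)) - 22433) + v(-22) = ((-13)³ - 22433) + (145 - 22)/(128 - 22) = (-2197 - 22433) + 123/106 = -24630 + (1/106)*123 = -24630 + 123/106 = -2610657/106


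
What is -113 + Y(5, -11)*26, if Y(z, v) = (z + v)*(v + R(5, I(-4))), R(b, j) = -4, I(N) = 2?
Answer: 2227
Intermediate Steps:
Y(z, v) = (-4 + v)*(v + z) (Y(z, v) = (z + v)*(v - 4) = (v + z)*(-4 + v) = (-4 + v)*(v + z))
-113 + Y(5, -11)*26 = -113 + ((-11)² - 4*(-11) - 4*5 - 11*5)*26 = -113 + (121 + 44 - 20 - 55)*26 = -113 + 90*26 = -113 + 2340 = 2227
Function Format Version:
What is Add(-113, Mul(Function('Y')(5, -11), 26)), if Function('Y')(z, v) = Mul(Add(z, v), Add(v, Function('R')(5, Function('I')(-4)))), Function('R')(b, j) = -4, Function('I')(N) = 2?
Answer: 2227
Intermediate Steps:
Function('Y')(z, v) = Mul(Add(-4, v), Add(v, z)) (Function('Y')(z, v) = Mul(Add(z, v), Add(v, -4)) = Mul(Add(v, z), Add(-4, v)) = Mul(Add(-4, v), Add(v, z)))
Add(-113, Mul(Function('Y')(5, -11), 26)) = Add(-113, Mul(Add(Pow(-11, 2), Mul(-4, -11), Mul(-4, 5), Mul(-11, 5)), 26)) = Add(-113, Mul(Add(121, 44, -20, -55), 26)) = Add(-113, Mul(90, 26)) = Add(-113, 2340) = 2227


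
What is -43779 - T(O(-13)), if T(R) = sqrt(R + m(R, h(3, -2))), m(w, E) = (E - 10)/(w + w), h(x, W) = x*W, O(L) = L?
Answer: -43779 - I*sqrt(2093)/13 ≈ -43779.0 - 3.5192*I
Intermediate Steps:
h(x, W) = W*x
m(w, E) = (-10 + E)/(2*w) (m(w, E) = (-10 + E)/((2*w)) = (-10 + E)*(1/(2*w)) = (-10 + E)/(2*w))
T(R) = sqrt(R - 8/R) (T(R) = sqrt(R + (-10 - 2*3)/(2*R)) = sqrt(R + (-10 - 6)/(2*R)) = sqrt(R + (1/2)*(-16)/R) = sqrt(R - 8/R))
-43779 - T(O(-13)) = -43779 - sqrt(-13 - 8/(-13)) = -43779 - sqrt(-13 - 8*(-1/13)) = -43779 - sqrt(-13 + 8/13) = -43779 - sqrt(-161/13) = -43779 - I*sqrt(2093)/13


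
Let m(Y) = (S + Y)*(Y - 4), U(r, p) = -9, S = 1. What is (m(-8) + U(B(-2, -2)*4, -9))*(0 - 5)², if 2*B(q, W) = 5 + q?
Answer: 1875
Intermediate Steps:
B(q, W) = 5/2 + q/2 (B(q, W) = (5 + q)/2 = 5/2 + q/2)
m(Y) = (1 + Y)*(-4 + Y) (m(Y) = (1 + Y)*(Y - 4) = (1 + Y)*(-4 + Y))
(m(-8) + U(B(-2, -2)*4, -9))*(0 - 5)² = ((-4 + (-8)² - 3*(-8)) - 9)*(0 - 5)² = ((-4 + 64 + 24) - 9)*(-5)² = (84 - 9)*25 = 75*25 = 1875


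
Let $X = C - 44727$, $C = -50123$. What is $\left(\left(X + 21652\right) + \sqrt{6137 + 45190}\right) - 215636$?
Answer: $-288834 + 3 \sqrt{5703} \approx -2.8861 \cdot 10^{5}$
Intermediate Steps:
$X = -94850$ ($X = -50123 - 44727 = -94850$)
$\left(\left(X + 21652\right) + \sqrt{6137 + 45190}\right) - 215636 = \left(\left(-94850 + 21652\right) + \sqrt{6137 + 45190}\right) - 215636 = \left(-73198 + \sqrt{51327}\right) - 215636 = \left(-73198 + 3 \sqrt{5703}\right) - 215636 = -288834 + 3 \sqrt{5703}$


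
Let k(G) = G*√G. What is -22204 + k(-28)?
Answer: -22204 - 56*I*√7 ≈ -22204.0 - 148.16*I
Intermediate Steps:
k(G) = G^(3/2)
-22204 + k(-28) = -22204 + (-28)^(3/2) = -22204 - 56*I*√7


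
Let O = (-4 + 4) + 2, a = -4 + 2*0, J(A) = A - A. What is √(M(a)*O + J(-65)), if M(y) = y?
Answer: 2*I*√2 ≈ 2.8284*I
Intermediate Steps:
J(A) = 0
a = -4 (a = -4 + 0 = -4)
O = 2 (O = 0 + 2 = 2)
√(M(a)*O + J(-65)) = √(-4*2 + 0) = √(-8 + 0) = √(-8) = 2*I*√2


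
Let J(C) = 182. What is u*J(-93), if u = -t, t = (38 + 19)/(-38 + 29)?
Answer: 3458/3 ≈ 1152.7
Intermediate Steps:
t = -19/3 (t = 57/(-9) = 57*(-⅑) = -19/3 ≈ -6.3333)
u = 19/3 (u = -1*(-19/3) = 19/3 ≈ 6.3333)
u*J(-93) = (19/3)*182 = 3458/3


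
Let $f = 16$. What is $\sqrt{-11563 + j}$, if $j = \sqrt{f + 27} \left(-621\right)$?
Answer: $\sqrt{-11563 - 621 \sqrt{43}} \approx 125.04 i$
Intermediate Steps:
$j = - 621 \sqrt{43}$ ($j = \sqrt{16 + 27} \left(-621\right) = \sqrt{43} \left(-621\right) = - 621 \sqrt{43} \approx -4072.2$)
$\sqrt{-11563 + j} = \sqrt{-11563 - 621 \sqrt{43}}$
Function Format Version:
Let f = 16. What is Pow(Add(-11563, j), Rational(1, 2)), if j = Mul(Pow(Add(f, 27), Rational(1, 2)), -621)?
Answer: Pow(Add(-11563, Mul(-621, Pow(43, Rational(1, 2)))), Rational(1, 2)) ≈ Mul(125.04, I)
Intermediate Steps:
j = Mul(-621, Pow(43, Rational(1, 2))) (j = Mul(Pow(Add(16, 27), Rational(1, 2)), -621) = Mul(Pow(43, Rational(1, 2)), -621) = Mul(-621, Pow(43, Rational(1, 2))) ≈ -4072.2)
Pow(Add(-11563, j), Rational(1, 2)) = Pow(Add(-11563, Mul(-621, Pow(43, Rational(1, 2)))), Rational(1, 2))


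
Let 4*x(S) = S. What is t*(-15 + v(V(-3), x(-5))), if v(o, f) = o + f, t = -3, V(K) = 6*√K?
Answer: 195/4 - 18*I*√3 ≈ 48.75 - 31.177*I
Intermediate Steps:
x(S) = S/4
v(o, f) = f + o
t*(-15 + v(V(-3), x(-5))) = -3*(-15 + ((¼)*(-5) + 6*√(-3))) = -3*(-15 + (-5/4 + 6*(I*√3))) = -3*(-15 + (-5/4 + 6*I*√3)) = -3*(-65/4 + 6*I*√3) = 195/4 - 18*I*√3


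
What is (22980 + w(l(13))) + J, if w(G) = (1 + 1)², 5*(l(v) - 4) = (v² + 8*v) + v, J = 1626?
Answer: 24610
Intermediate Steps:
l(v) = 4 + v²/5 + 9*v/5 (l(v) = 4 + ((v² + 8*v) + v)/5 = 4 + (v² + 9*v)/5 = 4 + (v²/5 + 9*v/5) = 4 + v²/5 + 9*v/5)
w(G) = 4 (w(G) = 2² = 4)
(22980 + w(l(13))) + J = (22980 + 4) + 1626 = 22984 + 1626 = 24610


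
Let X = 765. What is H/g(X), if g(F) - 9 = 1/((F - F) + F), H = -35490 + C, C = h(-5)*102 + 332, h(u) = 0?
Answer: -13447935/3443 ≈ -3905.9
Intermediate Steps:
C = 332 (C = 0*102 + 332 = 0 + 332 = 332)
H = -35158 (H = -35490 + 332 = -35158)
g(F) = 9 + 1/F (g(F) = 9 + 1/((F - F) + F) = 9 + 1/(0 + F) = 9 + 1/F)
H/g(X) = -35158/(9 + 1/765) = -35158/6886/765 = -35158*765/6886 = -13447935/3443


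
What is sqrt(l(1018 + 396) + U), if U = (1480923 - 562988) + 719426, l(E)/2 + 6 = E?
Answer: 7*sqrt(33473) ≈ 1280.7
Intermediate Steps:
l(E) = -12 + 2*E
U = 1637361 (U = 917935 + 719426 = 1637361)
sqrt(l(1018 + 396) + U) = sqrt((-12 + 2*(1018 + 396)) + 1637361) = sqrt((-12 + 2*1414) + 1637361) = sqrt((-12 + 2828) + 1637361) = sqrt(2816 + 1637361) = sqrt(1640177) = 7*sqrt(33473)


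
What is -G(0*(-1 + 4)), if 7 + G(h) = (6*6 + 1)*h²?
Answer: 7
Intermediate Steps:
G(h) = -7 + 37*h² (G(h) = -7 + (6*6 + 1)*h² = -7 + (36 + 1)*h² = -7 + 37*h²)
-G(0*(-1 + 4)) = -(-7 + 37*(0*(-1 + 4))²) = -(-7 + 37*(0*3)²) = -(-7 + 37*0²) = -(-7 + 37*0) = -(-7 + 0) = -1*(-7) = 7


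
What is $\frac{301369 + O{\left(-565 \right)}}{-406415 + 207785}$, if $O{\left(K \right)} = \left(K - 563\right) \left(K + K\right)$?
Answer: $- \frac{1576009}{198630} \approx -7.9344$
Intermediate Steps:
$O{\left(K \right)} = 2 K \left(-563 + K\right)$ ($O{\left(K \right)} = \left(-563 + K\right) 2 K = 2 K \left(-563 + K\right)$)
$\frac{301369 + O{\left(-565 \right)}}{-406415 + 207785} = \frac{301369 + 2 \left(-565\right) \left(-563 - 565\right)}{-406415 + 207785} = \frac{301369 + 2 \left(-565\right) \left(-1128\right)}{-198630} = \left(301369 + 1274640\right) \left(- \frac{1}{198630}\right) = 1576009 \left(- \frac{1}{198630}\right) = - \frac{1576009}{198630}$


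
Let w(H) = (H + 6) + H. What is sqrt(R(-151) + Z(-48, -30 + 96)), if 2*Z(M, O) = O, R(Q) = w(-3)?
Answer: sqrt(33) ≈ 5.7446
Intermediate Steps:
w(H) = 6 + 2*H (w(H) = (6 + H) + H = 6 + 2*H)
R(Q) = 0 (R(Q) = 6 + 2*(-3) = 6 - 6 = 0)
Z(M, O) = O/2
sqrt(R(-151) + Z(-48, -30 + 96)) = sqrt(0 + (-30 + 96)/2) = sqrt(0 + (1/2)*66) = sqrt(0 + 33) = sqrt(33)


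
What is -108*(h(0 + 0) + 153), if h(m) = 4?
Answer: -16956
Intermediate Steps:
-108*(h(0 + 0) + 153) = -108*(4 + 153) = -108*157 = -16956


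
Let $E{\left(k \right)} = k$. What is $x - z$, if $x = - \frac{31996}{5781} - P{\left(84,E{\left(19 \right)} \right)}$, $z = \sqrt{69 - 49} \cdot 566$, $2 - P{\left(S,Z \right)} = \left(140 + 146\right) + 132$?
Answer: $\frac{2372900}{5781} - 1132 \sqrt{5} \approx -2120.8$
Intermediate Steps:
$P{\left(S,Z \right)} = -416$ ($P{\left(S,Z \right)} = 2 - \left(\left(140 + 146\right) + 132\right) = 2 - \left(286 + 132\right) = 2 - 418 = -416$)
$z = 1132 \sqrt{5}$ ($z = \sqrt{20} \cdot 566 = 2 \sqrt{5} \cdot 566 = 1132 \sqrt{5} \approx 2531.2$)
$x = \frac{2372900}{5781}$ ($x = - \frac{31996}{5781} - -416 = \left(-31996\right) \frac{1}{5781} + 416 = - \frac{31996}{5781} + 416 = \frac{2372900}{5781} \approx 410.47$)
$x - z = \frac{2372900}{5781} - 1132 \sqrt{5}$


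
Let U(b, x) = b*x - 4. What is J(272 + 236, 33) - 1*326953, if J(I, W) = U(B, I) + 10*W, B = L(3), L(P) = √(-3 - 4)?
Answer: -326627 + 508*I*√7 ≈ -3.2663e+5 + 1344.0*I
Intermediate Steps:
L(P) = I*√7 (L(P) = √(-7) = I*√7)
B = I*√7 ≈ 2.6458*I
U(b, x) = -4 + b*x
J(I, W) = -4 + 10*W + I*I*√7 (J(I, W) = (-4 + (I*√7)*I) + 10*W = (-4 + I*I*√7) + 10*W = -4 + 10*W + I*I*√7)
J(272 + 236, 33) - 1*326953 = (-4 + 10*33 + I*(272 + 236)*√7) - 1*326953 = (-4 + 330 + I*508*√7) - 326953 = (-4 + 330 + 508*I*√7) - 326953 = (326 + 508*I*√7) - 326953 = -326627 + 508*I*√7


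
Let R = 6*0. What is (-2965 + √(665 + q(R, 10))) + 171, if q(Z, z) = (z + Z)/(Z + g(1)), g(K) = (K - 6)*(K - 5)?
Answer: -2794 + 11*√22/2 ≈ -2768.2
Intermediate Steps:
R = 0
g(K) = (-6 + K)*(-5 + K)
q(Z, z) = (Z + z)/(20 + Z) (q(Z, z) = (z + Z)/(Z + (30 + 1² - 11*1)) = (Z + z)/(Z + (30 + 1 - 11)) = (Z + z)/(Z + 20) = (Z + z)/(20 + Z))
(-2965 + √(665 + q(R, 10))) + 171 = (-2965 + √(665 + (0 + 10)/(20 + 0))) + 171 = (-2965 + √(665 + 10/20)) + 171 = (-2965 + √(665 + (1/20)*10)) + 171 = (-2965 + √(665 + ½)) + 171 = (-2965 + √(1331/2)) + 171 = (-2965 + 11*√22/2) + 171 = -2794 + 11*√22/2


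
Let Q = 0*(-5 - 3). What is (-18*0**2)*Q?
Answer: 0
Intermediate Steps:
Q = 0 (Q = 0*(-8) = 0)
(-18*0**2)*Q = -18*0**2*0 = -18*0*0 = 0*0 = 0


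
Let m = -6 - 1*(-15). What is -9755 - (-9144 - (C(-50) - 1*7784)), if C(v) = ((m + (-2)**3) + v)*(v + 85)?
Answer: -10110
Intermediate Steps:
m = 9 (m = -6 + 15 = 9)
C(v) = (1 + v)*(85 + v) (C(v) = ((9 + (-2)**3) + v)*(v + 85) = ((9 - 8) + v)*(85 + v) = (1 + v)*(85 + v))
-9755 - (-9144 - (C(-50) - 1*7784)) = -9755 - (-9144 - ((85 + (-50)**2 + 86*(-50)) - 1*7784)) = -9755 - (-9144 - ((85 + 2500 - 4300) - 7784)) = -9755 - (-9144 - (-1715 - 7784)) = -9755 - (-9144 - 1*(-9499)) = -9755 - (-9144 + 9499) = -9755 - 1*355 = -9755 - 355 = -10110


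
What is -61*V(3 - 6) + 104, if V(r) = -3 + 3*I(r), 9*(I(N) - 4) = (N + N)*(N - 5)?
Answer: -1421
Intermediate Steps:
I(N) = 4 + 2*N*(-5 + N)/9 (I(N) = 4 + ((N + N)*(N - 5))/9 = 4 + ((2*N)*(-5 + N))/9 = 4 + (2*N*(-5 + N))/9 = 4 + 2*N*(-5 + N)/9)
V(r) = 9 - 10*r/3 + 2*r²/3 (V(r) = -3 + 3*(4 - 10*r/9 + 2*r²/9) = -3 + (12 - 10*r/3 + 2*r²/3) = 9 - 10*r/3 + 2*r²/3)
-61*V(3 - 6) + 104 = -61*(9 - 10*(3 - 6)/3 + 2*(3 - 6)²/3) + 104 = -61*(9 - 10/3*(-3) + (⅔)*(-3)²) + 104 = -61*(9 + 10 + (⅔)*9) + 104 = -61*(9 + 10 + 6) + 104 = -61*25 + 104 = -1525 + 104 = -1421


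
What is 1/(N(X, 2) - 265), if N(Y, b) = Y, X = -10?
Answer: -1/275 ≈ -0.0036364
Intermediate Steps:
1/(N(X, 2) - 265) = 1/(-10 - 265) = 1/(-275) = -1/275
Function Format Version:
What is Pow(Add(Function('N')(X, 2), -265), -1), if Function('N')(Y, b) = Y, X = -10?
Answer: Rational(-1, 275) ≈ -0.0036364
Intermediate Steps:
Pow(Add(Function('N')(X, 2), -265), -1) = Pow(Add(-10, -265), -1) = Pow(-275, -1) = Rational(-1, 275)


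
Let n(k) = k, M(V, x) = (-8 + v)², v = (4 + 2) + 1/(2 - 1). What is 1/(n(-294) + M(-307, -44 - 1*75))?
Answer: -1/293 ≈ -0.0034130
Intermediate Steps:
v = 7 (v = 6 + 1/1 = 6 + 1 = 7)
M(V, x) = 1 (M(V, x) = (-8 + 7)² = (-1)² = 1)
1/(n(-294) + M(-307, -44 - 1*75)) = 1/(-294 + 1) = 1/(-293) = -1/293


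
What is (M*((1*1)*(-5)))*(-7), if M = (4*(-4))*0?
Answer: 0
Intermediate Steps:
M = 0 (M = -16*0 = 0)
(M*((1*1)*(-5)))*(-7) = (0*((1*1)*(-5)))*(-7) = (0*(1*(-5)))*(-7) = (0*(-5))*(-7) = 0*(-7) = 0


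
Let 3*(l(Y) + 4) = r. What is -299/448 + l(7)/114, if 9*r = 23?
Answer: -479201/689472 ≈ -0.69503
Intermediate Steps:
r = 23/9 (r = (1/9)*23 = 23/9 ≈ 2.5556)
l(Y) = -85/27 (l(Y) = -4 + (1/3)*(23/9) = -4 + 23/27 = -85/27)
-299/448 + l(7)/114 = -299/448 - 85/27/114 = -299*1/448 - 85/27*1/114 = -299/448 - 85/3078 = -479201/689472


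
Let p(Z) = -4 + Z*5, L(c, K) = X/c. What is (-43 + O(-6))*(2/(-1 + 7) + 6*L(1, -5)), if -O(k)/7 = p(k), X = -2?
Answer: -2275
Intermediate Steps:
L(c, K) = -2/c
p(Z) = -4 + 5*Z
O(k) = 28 - 35*k (O(k) = -7*(-4 + 5*k) = 28 - 35*k)
(-43 + O(-6))*(2/(-1 + 7) + 6*L(1, -5)) = (-43 + (28 - 35*(-6)))*(2/(-1 + 7) + 6*(-2/1)) = (-43 + (28 + 210))*(2/6 + 6*(-2*1)) = (-43 + 238)*(2*(⅙) + 6*(-2)) = 195*(⅓ - 12) = 195*(-35/3) = -2275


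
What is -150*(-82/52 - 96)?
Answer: 190275/13 ≈ 14637.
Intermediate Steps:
-150*(-82/52 - 96) = -150*(-82*1/52 - 96) = -150*(-41/26 - 96) = -150*(-2537/26) = 190275/13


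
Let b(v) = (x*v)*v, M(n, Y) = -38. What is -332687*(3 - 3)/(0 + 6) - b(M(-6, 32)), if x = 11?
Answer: -15884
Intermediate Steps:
b(v) = 11*v² (b(v) = (11*v)*v = 11*v²)
-332687*(3 - 3)/(0 + 6) - b(M(-6, 32)) = -332687*(3 - 3)/(0 + 6) - 11*(-38)² = -0/6 - 11*1444 = -0/6 - 1*15884 = -332687*0 - 15884 = 0 - 15884 = -15884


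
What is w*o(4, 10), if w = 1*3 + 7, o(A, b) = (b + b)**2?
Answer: 4000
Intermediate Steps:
o(A, b) = 4*b**2 (o(A, b) = (2*b)**2 = 4*b**2)
w = 10 (w = 3 + 7 = 10)
w*o(4, 10) = 10*(4*10**2) = 10*(4*100) = 10*400 = 4000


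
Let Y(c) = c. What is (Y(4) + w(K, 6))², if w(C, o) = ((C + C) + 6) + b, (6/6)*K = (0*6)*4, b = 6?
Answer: 256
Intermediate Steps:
K = 0 (K = (0*6)*4 = 0*4 = 0)
w(C, o) = 12 + 2*C (w(C, o) = ((C + C) + 6) + 6 = (2*C + 6) + 6 = (6 + 2*C) + 6 = 12 + 2*C)
(Y(4) + w(K, 6))² = (4 + (12 + 2*0))² = (4 + (12 + 0))² = (4 + 12)² = 16² = 256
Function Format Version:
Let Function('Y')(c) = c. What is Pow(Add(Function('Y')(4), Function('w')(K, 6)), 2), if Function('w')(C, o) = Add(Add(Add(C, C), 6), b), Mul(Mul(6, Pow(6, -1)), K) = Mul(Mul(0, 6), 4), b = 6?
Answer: 256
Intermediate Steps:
K = 0 (K = Mul(Mul(0, 6), 4) = Mul(0, 4) = 0)
Function('w')(C, o) = Add(12, Mul(2, C)) (Function('w')(C, o) = Add(Add(Add(C, C), 6), 6) = Add(Add(Mul(2, C), 6), 6) = Add(Add(6, Mul(2, C)), 6) = Add(12, Mul(2, C)))
Pow(Add(Function('Y')(4), Function('w')(K, 6)), 2) = Pow(Add(4, Add(12, Mul(2, 0))), 2) = Pow(Add(4, Add(12, 0)), 2) = Pow(Add(4, 12), 2) = Pow(16, 2) = 256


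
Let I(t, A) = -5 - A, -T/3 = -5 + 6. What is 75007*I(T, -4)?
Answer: -75007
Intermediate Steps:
T = -3 (T = -3*(-5 + 6) = -3*1 = -3)
75007*I(T, -4) = 75007*(-5 - 1*(-4)) = 75007*(-5 + 4) = 75007*(-1) = -75007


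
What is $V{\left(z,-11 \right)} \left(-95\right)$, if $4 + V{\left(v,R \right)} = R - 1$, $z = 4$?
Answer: $1520$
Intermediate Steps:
$V{\left(v,R \right)} = -5 + R$ ($V{\left(v,R \right)} = -4 + \left(R - 1\right) = -4 + \left(-1 + R\right) = -5 + R$)
$V{\left(z,-11 \right)} \left(-95\right) = \left(-5 - 11\right) \left(-95\right) = \left(-16\right) \left(-95\right) = 1520$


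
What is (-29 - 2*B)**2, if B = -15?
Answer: 1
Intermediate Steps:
(-29 - 2*B)**2 = (-29 - 2*(-15))**2 = (-29 + 30)**2 = 1**2 = 1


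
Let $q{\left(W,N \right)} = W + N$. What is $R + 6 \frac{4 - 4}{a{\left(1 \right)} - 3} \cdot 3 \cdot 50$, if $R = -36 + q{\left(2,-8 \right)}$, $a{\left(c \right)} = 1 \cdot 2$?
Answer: $-42$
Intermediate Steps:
$q{\left(W,N \right)} = N + W$
$a{\left(c \right)} = 2$
$R = -42$ ($R = -36 + \left(-8 + 2\right) = -36 - 6 = -42$)
$R + 6 \frac{4 - 4}{a{\left(1 \right)} - 3} \cdot 3 \cdot 50 = -42 + 6 \frac{4 - 4}{2 - 3} \cdot 3 \cdot 50 = -42 + 6 \frac{0}{-1} \cdot 3 \cdot 50 = -42 + 6 \cdot 0 \left(-1\right) 3 \cdot 50 = -42 + 6 \cdot 0 \cdot 3 \cdot 50 = -42 + 0 \cdot 3 \cdot 50 = -42 + 0 \cdot 50 = -42 + 0 = -42$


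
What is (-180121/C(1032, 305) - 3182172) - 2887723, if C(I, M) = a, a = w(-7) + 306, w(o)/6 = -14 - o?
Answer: -1602632401/264 ≈ -6.0706e+6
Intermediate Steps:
w(o) = -84 - 6*o (w(o) = 6*(-14 - o) = -84 - 6*o)
a = 264 (a = (-84 - 6*(-7)) + 306 = (-84 + 42) + 306 = -42 + 306 = 264)
C(I, M) = 264
(-180121/C(1032, 305) - 3182172) - 2887723 = (-180121/264 - 3182172) - 2887723 = -840273529/264 - 2887723 = -1602632401/264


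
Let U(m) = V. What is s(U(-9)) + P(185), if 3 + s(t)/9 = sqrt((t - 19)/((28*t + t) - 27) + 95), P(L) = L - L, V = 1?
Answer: -27 + 9*sqrt(86) ≈ 56.463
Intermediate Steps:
U(m) = 1
P(L) = 0
s(t) = -27 + 9*sqrt(95 + (-19 + t)/(-27 + 29*t)) (s(t) = -27 + 9*sqrt((t - 19)/((28*t + t) - 27) + 95) = -27 + 9*sqrt((-19 + t)/(29*t - 27) + 95) = -27 + 9*sqrt((-19 + t)/(-27 + 29*t) + 95) = -27 + 9*sqrt(95 + (-19 + t)/(-27 + 29*t)))
s(U(-9)) + P(185) = (-27 + 18*sqrt((-646 + 689*1)/(-27 + 29*1))) + 0 = (-27 + 18*sqrt((-646 + 689)/(-27 + 29))) + 0 = (-27 + 18*sqrt(43/2)) + 0 = (-27 + 18*(sqrt(86)/2)) + 0 = (-27 + 9*sqrt(86)) + 0 = -27 + 9*sqrt(86)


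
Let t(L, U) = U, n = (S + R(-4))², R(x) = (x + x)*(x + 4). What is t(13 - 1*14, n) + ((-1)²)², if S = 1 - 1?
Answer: 1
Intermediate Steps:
R(x) = 2*x*(4 + x) (R(x) = (2*x)*(4 + x) = 2*x*(4 + x))
S = 0
n = 0 (n = (0 + 2*(-4)*(4 - 4))² = (0 + 2*(-4)*0)² = (0 + 0)² = 0² = 0)
t(13 - 1*14, n) + ((-1)²)² = 0 + ((-1)²)² = 0 + 1² = 0 + 1 = 1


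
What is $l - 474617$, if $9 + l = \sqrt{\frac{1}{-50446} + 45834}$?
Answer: $-474626 + \frac{\sqrt{116638313465498}}{50446} \approx -4.7441 \cdot 10^{5}$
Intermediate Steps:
$l = -9 + \frac{\sqrt{116638313465498}}{50446}$ ($l = -9 + \sqrt{\frac{1}{-50446} + 45834} = -9 + \sqrt{- \frac{1}{50446} + 45834} = -9 + \sqrt{\frac{2312141963}{50446}} = -9 + \frac{\sqrt{116638313465498}}{50446} \approx 205.09$)
$l - 474617 = \left(-9 + \frac{\sqrt{116638313465498}}{50446}\right) - 474617 = -474626 + \frac{\sqrt{116638313465498}}{50446}$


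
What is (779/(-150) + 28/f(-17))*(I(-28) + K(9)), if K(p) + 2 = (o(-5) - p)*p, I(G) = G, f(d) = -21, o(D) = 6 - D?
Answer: 1958/25 ≈ 78.320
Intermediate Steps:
K(p) = -2 + p*(11 - p) (K(p) = -2 + ((6 - 1*(-5)) - p)*p = -2 + ((6 + 5) - p)*p = -2 + (11 - p)*p = -2 + p*(11 - p))
(779/(-150) + 28/f(-17))*(I(-28) + K(9)) = (779/(-150) + 28/(-21))*(-28 + (-2 - 1*9**2 + 11*9)) = (779*(-1/150) + 28*(-1/21))*(-28 + (-2 - 1*81 + 99)) = (-779/150 - 4/3)*(-28 + (-2 - 81 + 99)) = -979*(-28 + 16)/150 = -979/150*(-12) = 1958/25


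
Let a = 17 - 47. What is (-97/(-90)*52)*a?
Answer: -5044/3 ≈ -1681.3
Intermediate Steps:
a = -30
(-97/(-90)*52)*a = (-97/(-90)*52)*(-30) = (-97*(-1/90)*52)*(-30) = ((97/90)*52)*(-30) = (2522/45)*(-30) = -5044/3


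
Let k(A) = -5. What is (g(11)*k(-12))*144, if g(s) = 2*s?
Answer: -15840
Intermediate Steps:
(g(11)*k(-12))*144 = ((2*11)*(-5))*144 = (22*(-5))*144 = -110*144 = -15840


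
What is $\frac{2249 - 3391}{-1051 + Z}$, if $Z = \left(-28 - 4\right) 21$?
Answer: $\frac{1142}{1723} \approx 0.6628$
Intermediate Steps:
$Z = -672$ ($Z = \left(-32\right) 21 = -672$)
$\frac{2249 - 3391}{-1051 + Z} = \frac{2249 - 3391}{-1051 - 672} = - \frac{1142}{-1723} = \left(-1142\right) \left(- \frac{1}{1723}\right) = \frac{1142}{1723}$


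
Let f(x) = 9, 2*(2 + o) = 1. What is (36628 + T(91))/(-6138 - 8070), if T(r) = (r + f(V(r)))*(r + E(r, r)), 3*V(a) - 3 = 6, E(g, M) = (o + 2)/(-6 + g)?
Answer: -388693/120768 ≈ -3.2185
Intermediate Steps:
o = -3/2 (o = -2 + (½)*1 = -2 + ½ = -3/2 ≈ -1.5000)
E(g, M) = 1/(2*(-6 + g)) (E(g, M) = (-3/2 + 2)/(-6 + g) = 1/(2*(-6 + g)))
V(a) = 3 (V(a) = 1 + (⅓)*6 = 1 + 2 = 3)
T(r) = (9 + r)*(r + 1/(2*(-6 + r))) (T(r) = (r + 9)*(r + 1/(2*(-6 + r))) = (9 + r)*(r + 1/(2*(-6 + r))))
(36628 + T(91))/(-6138 - 8070) = (36628 + (9 + 91 + 2*91*(-6 + 91)*(9 + 91))/(2*(-6 + 91)))/(-6138 - 8070) = (36628 + (½)*(9 + 91 + 2*91*85*100)/85)/(-14208) = (36628 + (½)*(1/85)*(9 + 91 + 1547000))*(-1/14208) = (36628 + (½)*(1/85)*1547100)*(-1/14208) = (36628 + 154710/17)*(-1/14208) = (777386/17)*(-1/14208) = -388693/120768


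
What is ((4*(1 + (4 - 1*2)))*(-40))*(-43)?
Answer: 20640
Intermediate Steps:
((4*(1 + (4 - 1*2)))*(-40))*(-43) = ((4*(1 + (4 - 2)))*(-40))*(-43) = ((4*(1 + 2))*(-40))*(-43) = ((4*3)*(-40))*(-43) = (12*(-40))*(-43) = -480*(-43) = 20640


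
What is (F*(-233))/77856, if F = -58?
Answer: 6757/38928 ≈ 0.17358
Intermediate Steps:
(F*(-233))/77856 = -58*(-233)/77856 = 13514*(1/77856) = 6757/38928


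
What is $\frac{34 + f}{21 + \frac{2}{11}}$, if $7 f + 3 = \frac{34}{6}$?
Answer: $\frac{7942}{4893} \approx 1.6231$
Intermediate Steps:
$f = \frac{8}{21}$ ($f = - \frac{3}{7} + \frac{34 \cdot \frac{1}{6}}{7} = - \frac{3}{7} + \frac{1}{7} \cdot \frac{17}{3} = - \frac{3}{7} + \frac{17}{21} = \frac{8}{21} \approx 0.38095$)
$\frac{34 + f}{21 + \frac{2}{11}} = \frac{34 + \frac{8}{21}}{21 + \frac{2}{11}} = \frac{1}{21 + 2 \cdot \frac{1}{11}} \cdot \frac{722}{21} = \frac{1}{21 + \frac{2}{11}} \cdot \frac{722}{21} = \frac{1}{\frac{233}{11}} \cdot \frac{722}{21} = \frac{11}{233} \cdot \frac{722}{21} = \frac{7942}{4893}$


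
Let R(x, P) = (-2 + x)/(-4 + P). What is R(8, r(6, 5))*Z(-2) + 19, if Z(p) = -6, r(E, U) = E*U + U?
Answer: 553/31 ≈ 17.839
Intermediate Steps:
r(E, U) = U + E*U
R(x, P) = (-2 + x)/(-4 + P)
R(8, r(6, 5))*Z(-2) + 19 = ((-2 + 8)/(-4 + 5*(1 + 6)))*(-6) + 19 = (6/(-4 + 5*7))*(-6) + 19 = (6/(-4 + 35))*(-6) + 19 = (6/31)*(-6) + 19 = -36/31 + 19 = 553/31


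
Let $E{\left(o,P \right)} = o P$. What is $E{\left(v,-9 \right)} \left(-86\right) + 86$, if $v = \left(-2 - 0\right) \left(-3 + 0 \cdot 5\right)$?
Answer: $4730$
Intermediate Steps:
$v = 6$ ($v = \left(-2 + 0\right) \left(-3 + 0\right) = \left(-2\right) \left(-3\right) = 6$)
$E{\left(o,P \right)} = P o$
$E{\left(v,-9 \right)} \left(-86\right) + 86 = \left(-9\right) 6 \left(-86\right) + 86 = \left(-54\right) \left(-86\right) + 86 = 4644 + 86 = 4730$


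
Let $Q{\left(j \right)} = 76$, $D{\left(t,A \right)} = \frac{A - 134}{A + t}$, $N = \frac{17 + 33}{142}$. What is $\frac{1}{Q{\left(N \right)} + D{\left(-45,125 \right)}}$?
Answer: $\frac{80}{6071} \approx 0.013177$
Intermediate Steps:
$N = \frac{25}{71}$ ($N = 50 \cdot \frac{1}{142} = \frac{25}{71} \approx 0.35211$)
$D{\left(t,A \right)} = \frac{-134 + A}{A + t}$
$\frac{1}{Q{\left(N \right)} + D{\left(-45,125 \right)}} = \frac{1}{76 + \frac{-134 + 125}{125 - 45}} = \frac{1}{76 + \frac{1}{80} \left(-9\right)} = \frac{1}{76 - \frac{9}{80}} = \frac{1}{\frac{6071}{80}} = \frac{80}{6071}$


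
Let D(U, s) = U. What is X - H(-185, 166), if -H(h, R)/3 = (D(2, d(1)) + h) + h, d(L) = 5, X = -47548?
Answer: -48652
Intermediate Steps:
H(h, R) = -6 - 6*h (H(h, R) = -3*((2 + h) + h) = -3*(2 + 2*h) = -6 - 6*h)
X - H(-185, 166) = -47548 - (-6 - 6*(-185)) = -47548 - (-6 + 1110) = -47548 - 1*1104 = -47548 - 1104 = -48652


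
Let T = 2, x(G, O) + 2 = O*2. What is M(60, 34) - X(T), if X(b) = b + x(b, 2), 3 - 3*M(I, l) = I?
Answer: -23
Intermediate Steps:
M(I, l) = 1 - I/3
x(G, O) = -2 + 2*O (x(G, O) = -2 + O*2 = -2 + 2*O)
X(b) = 2 + b (X(b) = b + (-2 + 2*2) = b + (-2 + 4) = b + 2 = 2 + b)
M(60, 34) - X(T) = (1 - 1/3*60) - (2 + 2) = (1 - 20) - 1*4 = -19 - 4 = -23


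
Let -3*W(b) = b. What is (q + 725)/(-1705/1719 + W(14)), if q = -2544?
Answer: 3126861/9727 ≈ 321.46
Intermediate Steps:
W(b) = -b/3
(q + 725)/(-1705/1719 + W(14)) = (-2544 + 725)/(-1705/1719 - ⅓*14) = -1819/(-1705*1/1719 - 14/3) = -1819/(-1705/1719 - 14/3) = -1819/(-9727/1719) = -1819*(-1719/9727) = 3126861/9727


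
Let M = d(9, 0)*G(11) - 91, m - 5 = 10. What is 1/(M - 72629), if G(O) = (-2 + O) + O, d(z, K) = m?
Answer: -1/72420 ≈ -1.3808e-5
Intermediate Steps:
m = 15 (m = 5 + 10 = 15)
d(z, K) = 15
G(O) = -2 + 2*O
M = 209 (M = 15*(-2 + 2*11) - 91 = 15*(-2 + 22) - 91 = 15*20 - 91 = 300 - 91 = 209)
1/(M - 72629) = 1/(209 - 72629) = 1/(-72420) = -1/72420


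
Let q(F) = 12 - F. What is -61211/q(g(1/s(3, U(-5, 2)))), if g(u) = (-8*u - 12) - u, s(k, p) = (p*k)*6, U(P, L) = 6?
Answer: -734532/289 ≈ -2541.6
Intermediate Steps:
s(k, p) = 6*k*p (s(k, p) = (k*p)*6 = 6*k*p)
g(u) = -12 - 9*u (g(u) = (-12 - 8*u) - u = -12 - 9*u)
-61211/q(g(1/s(3, U(-5, 2)))) = -61211/(12 - (-12 - 9/(6*3*6))) = -61211/(12 - (-12 - 9/108)) = -61211/(12 - (-12 - 9*1/108)) = -61211/(12 - (-12 - 1/12)) = -61211/(12 - 1*(-145/12)) = -61211/(12 + 145/12) = -61211/289/12 = -61211*12/289 = -734532/289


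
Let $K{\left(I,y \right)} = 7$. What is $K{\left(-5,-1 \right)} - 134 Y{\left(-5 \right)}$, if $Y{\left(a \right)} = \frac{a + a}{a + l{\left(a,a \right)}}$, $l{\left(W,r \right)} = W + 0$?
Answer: $-127$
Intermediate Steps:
$l{\left(W,r \right)} = W$
$Y{\left(a \right)} = 1$ ($Y{\left(a \right)} = \frac{a + a}{a + a} = \frac{2 a}{2 a} = 2 a \frac{1}{2 a} = 1$)
$K{\left(-5,-1 \right)} - 134 Y{\left(-5 \right)} = 7 - 134 = -127$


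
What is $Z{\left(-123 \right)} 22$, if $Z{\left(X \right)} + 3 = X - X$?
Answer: $-66$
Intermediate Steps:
$Z{\left(X \right)} = -3$ ($Z{\left(X \right)} = -3 + \left(X - X\right) = -3 + 0 = -3$)
$Z{\left(-123 \right)} 22 = \left(-3\right) 22 = -66$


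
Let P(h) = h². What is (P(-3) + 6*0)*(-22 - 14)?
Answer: -324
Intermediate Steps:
(P(-3) + 6*0)*(-22 - 14) = ((-3)² + 6*0)*(-22 - 14) = (9 + 0)*(-36) = 9*(-36) = -324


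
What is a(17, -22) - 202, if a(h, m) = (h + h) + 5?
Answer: -163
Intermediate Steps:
a(h, m) = 5 + 2*h (a(h, m) = 2*h + 5 = 5 + 2*h)
a(17, -22) - 202 = (5 + 2*17) - 202 = (5 + 34) - 202 = 39 - 202 = -163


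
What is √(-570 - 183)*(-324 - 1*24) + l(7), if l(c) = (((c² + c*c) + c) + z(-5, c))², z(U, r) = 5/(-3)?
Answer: 96100/9 - 348*I*√753 ≈ 10678.0 - 9549.4*I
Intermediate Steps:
z(U, r) = -5/3 (z(U, r) = 5*(-⅓) = -5/3)
l(c) = (-5/3 + c + 2*c²)² (l(c) = (((c² + c*c) + c) - 5/3)² = (((c² + c²) + c) - 5/3)² = ((2*c² + c) - 5/3)² = ((c + 2*c²) - 5/3)² = (-5/3 + c + 2*c²)²)
√(-570 - 183)*(-324 - 1*24) + l(7) = √(-570 - 183)*(-324 - 1*24) + (-5 + 3*7 + 6*7²)²/9 = √(-753)*(-324 - 24) + (-5 + 21 + 6*49)²/9 = (I*√753)*(-348) + (-5 + 21 + 294)²/9 = -348*I*√753 + (⅑)*310² = -348*I*√753 + (⅑)*96100 = -348*I*√753 + 96100/9 = 96100/9 - 348*I*√753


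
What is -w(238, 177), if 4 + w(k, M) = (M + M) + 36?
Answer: -386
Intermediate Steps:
w(k, M) = 32 + 2*M (w(k, M) = -4 + ((M + M) + 36) = -4 + (2*M + 36) = -4 + (36 + 2*M) = 32 + 2*M)
-w(238, 177) = -(32 + 2*177) = -(32 + 354) = -1*386 = -386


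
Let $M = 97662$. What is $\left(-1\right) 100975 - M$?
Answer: $-198637$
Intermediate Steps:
$\left(-1\right) 100975 - M = \left(-1\right) 100975 - 97662 = -100975 - 97662 = -198637$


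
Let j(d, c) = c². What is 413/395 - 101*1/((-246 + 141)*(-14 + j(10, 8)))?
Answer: 441629/414750 ≈ 1.0648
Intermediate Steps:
413/395 - 101*1/((-246 + 141)*(-14 + j(10, 8))) = 413/395 - 101*1/((-246 + 141)*(-14 + 8²)) = 413*(1/395) - 101*(-1/(105*(-14 + 64))) = 413/395 - 101/((-105*50)) = 413/395 - 101/(-5250) = 413/395 - 101*(-1/5250) = 413/395 + 101/5250 = 441629/414750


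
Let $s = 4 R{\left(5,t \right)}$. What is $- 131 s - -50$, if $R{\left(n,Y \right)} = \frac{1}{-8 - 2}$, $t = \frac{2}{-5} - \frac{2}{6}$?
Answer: $\frac{512}{5} \approx 102.4$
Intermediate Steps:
$t = - \frac{11}{15}$ ($t = 2 \left(- \frac{1}{5}\right) - \frac{1}{3} = - \frac{2}{5} - \frac{1}{3} = - \frac{11}{15} \approx -0.73333$)
$R{\left(n,Y \right)} = - \frac{1}{10}$ ($R{\left(n,Y \right)} = \frac{1}{-10} = - \frac{1}{10}$)
$s = - \frac{2}{5}$ ($s = 4 \left(- \frac{1}{10}\right) = - \frac{2}{5} \approx -0.4$)
$- 131 s - -50 = \left(-131\right) \left(- \frac{2}{5}\right) - -50 = \frac{262}{5} + 50 = \frac{512}{5}$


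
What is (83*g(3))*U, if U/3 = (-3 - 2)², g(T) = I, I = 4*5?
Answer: 124500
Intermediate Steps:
I = 20
g(T) = 20
U = 75 (U = 3*(-3 - 2)² = 3*(-5)² = 3*25 = 75)
(83*g(3))*U = (83*20)*75 = 1660*75 = 124500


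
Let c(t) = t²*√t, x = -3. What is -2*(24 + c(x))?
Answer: -48 - 18*I*√3 ≈ -48.0 - 31.177*I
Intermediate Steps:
c(t) = t^(5/2)
-2*(24 + c(x)) = -2*(24 + (-3)^(5/2)) = -2*(24 + 9*I*√3) = -48 - 18*I*√3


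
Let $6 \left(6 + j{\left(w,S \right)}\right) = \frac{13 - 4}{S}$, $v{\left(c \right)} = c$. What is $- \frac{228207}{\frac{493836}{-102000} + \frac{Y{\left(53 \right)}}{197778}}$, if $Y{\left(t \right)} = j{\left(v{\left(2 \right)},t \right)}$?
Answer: $\frac{1954345730750}{41462713} \approx 47135.0$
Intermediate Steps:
$j{\left(w,S \right)} = -6 + \frac{3}{2 S}$ ($j{\left(w,S \right)} = -6 + \frac{\left(13 - 4\right) \frac{1}{S}}{6} = -6 + \frac{9 \frac{1}{S}}{6} = -6 + \frac{3}{2 S}$)
$Y{\left(t \right)} = -6 + \frac{3}{2 t}$
$- \frac{228207}{\frac{493836}{-102000} + \frac{Y{\left(53 \right)}}{197778}} = - \frac{228207}{\frac{493836}{-102000} + \frac{-6 + \frac{3}{2 \cdot 53}}{197778}} = - \frac{228207}{493836 \left(- \frac{1}{102000}\right) + \left(-6 + \frac{3}{2} \cdot \frac{1}{53}\right) \frac{1}{197778}} = - \frac{228207}{- \frac{41153}{8500} + \left(-6 + \frac{3}{106}\right) \frac{1}{197778}} = - \frac{228207}{- \frac{41153}{8500} - \frac{211}{6988156}} = - \frac{228207}{- \frac{124388139}{25691750}} = \left(-228207\right) \left(- \frac{25691750}{124388139}\right) = \frac{1954345730750}{41462713}$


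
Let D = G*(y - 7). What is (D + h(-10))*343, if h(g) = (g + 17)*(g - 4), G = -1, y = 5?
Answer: -32928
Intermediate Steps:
h(g) = (-4 + g)*(17 + g) (h(g) = (17 + g)*(-4 + g) = (-4 + g)*(17 + g))
D = 2 (D = -(5 - 7) = -1*(-2) = 2)
(D + h(-10))*343 = (2 + (-68 + (-10)² + 13*(-10)))*343 = (2 + (-68 + 100 - 130))*343 = (2 - 98)*343 = -96*343 = -32928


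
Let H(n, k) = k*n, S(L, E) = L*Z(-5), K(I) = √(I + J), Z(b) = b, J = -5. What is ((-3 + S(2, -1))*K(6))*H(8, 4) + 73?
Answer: -343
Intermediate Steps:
K(I) = √(-5 + I) (K(I) = √(I - 5) = √(-5 + I))
S(L, E) = -5*L (S(L, E) = L*(-5) = -5*L)
((-3 + S(2, -1))*K(6))*H(8, 4) + 73 = ((-3 - 5*2)*√(-5 + 6))*(4*8) + 73 = ((-3 - 10)*√1)*32 + 73 = -13*1*32 + 73 = -13*32 + 73 = -416 + 73 = -343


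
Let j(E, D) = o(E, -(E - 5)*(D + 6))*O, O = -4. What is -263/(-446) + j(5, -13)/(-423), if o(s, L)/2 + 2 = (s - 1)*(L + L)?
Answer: 104113/188658 ≈ 0.55186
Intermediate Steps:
o(s, L) = -4 + 4*L*(-1 + s) (o(s, L) = -4 + 2*((s - 1)*(L + L)) = -4 + 2*((-1 + s)*(2*L)) = -4 + 2*(2*L*(-1 + s)) = -4 + 4*L*(-1 + s))
j(E, D) = 16 - 16*(-5 + E)*(6 + D) + 16*E*(-5 + E)*(6 + D) (j(E, D) = (-4 - (-4)*(E - 5)*(D + 6) + 4*(-(E - 5)*(D + 6))*E)*(-4) = (-4 - (-4)*(-5 + E)*(6 + D) + 4*(-(-5 + E)*(6 + D))*E)*(-4) = (-4 + 4*(-5 + E)*(6 + D) - 4*E*(-5 + E)*(6 + D))*(-4) = 16 - 16*(-5 + E)*(6 + D) + 16*E*(-5 + E)*(6 + D))
-263/(-446) + j(5, -13)/(-423) = -263/(-446) + (496 - 576*5 + 80*(-13) + 96*5**2 - 96*(-13)*5 + 16*(-13)*5**2)/(-423) = -263*(-1/446) + (496 - 2880 - 1040 + 96*25 + 6240 + 16*(-13)*25)*(-1/423) = 263/446 + (496 - 2880 - 1040 + 2400 + 6240 - 5200)*(-1/423) = 263/446 + 16*(-1/423) = 263/446 - 16/423 = 104113/188658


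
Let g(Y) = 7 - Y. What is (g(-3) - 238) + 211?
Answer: -17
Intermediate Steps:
(g(-3) - 238) + 211 = ((7 - 1*(-3)) - 238) + 211 = ((7 + 3) - 238) + 211 = (10 - 238) + 211 = -228 + 211 = -17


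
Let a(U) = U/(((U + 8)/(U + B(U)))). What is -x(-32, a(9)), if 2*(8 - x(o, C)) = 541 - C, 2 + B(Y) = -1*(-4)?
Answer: 4413/17 ≈ 259.59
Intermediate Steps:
B(Y) = 2 (B(Y) = -2 - 1*(-4) = -2 + 4 = 2)
a(U) = U*(2 + U)/(8 + U) (a(U) = U/(((U + 8)/(U + 2))) = U/(((8 + U)/(2 + U))) = U*((2 + U)/(8 + U)) = U*(2 + U)/(8 + U))
x(o, C) = -525/2 + C/2 (x(o, C) = 8 - (541 - C)/2 = 8 + (-541/2 + C/2) = -525/2 + C/2)
-x(-32, a(9)) = -(-525/2 + (9*(2 + 9)/(8 + 9))/2) = -(-525/2 + (9*11/17)/2) = -(-525/2 + (9*(1/17)*11)/2) = -(-525/2 + (½)*(99/17)) = -(-525/2 + 99/34) = -1*(-4413/17) = 4413/17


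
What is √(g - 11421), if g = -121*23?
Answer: 2*I*√3551 ≈ 119.18*I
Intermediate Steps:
g = -2783
√(g - 11421) = √(-2783 - 11421) = √(-14204) = 2*I*√3551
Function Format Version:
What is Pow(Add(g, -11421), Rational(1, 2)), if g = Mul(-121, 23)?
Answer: Mul(2, I, Pow(3551, Rational(1, 2))) ≈ Mul(119.18, I)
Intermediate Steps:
g = -2783
Pow(Add(g, -11421), Rational(1, 2)) = Pow(Add(-2783, -11421), Rational(1, 2)) = Pow(-14204, Rational(1, 2)) = Mul(2, I, Pow(3551, Rational(1, 2)))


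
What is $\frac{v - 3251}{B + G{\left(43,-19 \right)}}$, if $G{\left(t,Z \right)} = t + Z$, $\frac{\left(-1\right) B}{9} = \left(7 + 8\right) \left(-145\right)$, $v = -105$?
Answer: $- \frac{3356}{19599} \approx -0.17123$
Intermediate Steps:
$B = 19575$ ($B = - 9 \left(7 + 8\right) \left(-145\right) = - 9 \cdot 15 \left(-145\right) = \left(-9\right) \left(-2175\right) = 19575$)
$G{\left(t,Z \right)} = Z + t$
$\frac{v - 3251}{B + G{\left(43,-19 \right)}} = \frac{-105 - 3251}{19575 + \left(-19 + 43\right)} = - \frac{3356}{19575 + 24} = - \frac{3356}{19599}$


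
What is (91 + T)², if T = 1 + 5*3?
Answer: 11449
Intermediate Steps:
T = 16 (T = 1 + 15 = 16)
(91 + T)² = (91 + 16)² = 107² = 11449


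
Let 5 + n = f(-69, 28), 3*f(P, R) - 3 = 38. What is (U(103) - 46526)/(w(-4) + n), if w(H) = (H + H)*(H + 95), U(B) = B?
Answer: 10713/166 ≈ 64.536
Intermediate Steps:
f(P, R) = 41/3 (f(P, R) = 1 + (⅓)*38 = 1 + 38/3 = 41/3)
n = 26/3 (n = -5 + 41/3 = 26/3 ≈ 8.6667)
w(H) = 2*H*(95 + H) (w(H) = (2*H)*(95 + H) = 2*H*(95 + H))
(U(103) - 46526)/(w(-4) + n) = (103 - 46526)/(2*(-4)*(95 - 4) + 26/3) = -46423/(2*(-4)*91 + 26/3) = -46423/(-728 + 26/3) = -46423/(-2158/3) = -46423*(-3/2158) = 10713/166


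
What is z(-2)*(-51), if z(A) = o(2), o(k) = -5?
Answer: 255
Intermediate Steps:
z(A) = -5
z(-2)*(-51) = -5*(-51) = 255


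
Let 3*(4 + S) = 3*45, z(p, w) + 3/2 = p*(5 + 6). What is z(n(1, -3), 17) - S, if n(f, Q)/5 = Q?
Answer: -415/2 ≈ -207.50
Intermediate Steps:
n(f, Q) = 5*Q
z(p, w) = -3/2 + 11*p (z(p, w) = -3/2 + p*(5 + 6) = -3/2 + p*11 = -3/2 + 11*p)
S = 41 (S = -4 + (3*45)/3 = -4 + (1/3)*135 = -4 + 45 = 41)
z(n(1, -3), 17) - S = (-3/2 + 11*(5*(-3))) - 1*41 = (-3/2 + 11*(-15)) - 41 = (-3/2 - 165) - 41 = -333/2 - 41 = -415/2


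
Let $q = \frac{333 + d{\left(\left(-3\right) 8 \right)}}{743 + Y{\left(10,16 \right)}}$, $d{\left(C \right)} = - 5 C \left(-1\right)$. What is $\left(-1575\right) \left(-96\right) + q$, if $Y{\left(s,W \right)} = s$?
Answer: $\frac{37951271}{251} \approx 1.512 \cdot 10^{5}$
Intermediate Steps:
$d{\left(C \right)} = 5 C$
$q = \frac{71}{251}$ ($q = \frac{333 + 5 \left(\left(-3\right) 8\right)}{743 + 10} = \frac{333 + 5 \left(-24\right)}{753} = \left(333 - 120\right) \frac{1}{753} = 213 \cdot \frac{1}{753} = \frac{71}{251} \approx 0.28287$)
$\left(-1575\right) \left(-96\right) + q = \left(-1575\right) \left(-96\right) + \frac{71}{251} = 151200 + \frac{71}{251} = \frac{37951271}{251}$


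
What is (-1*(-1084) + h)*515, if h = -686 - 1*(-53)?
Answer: 232265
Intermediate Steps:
h = -633 (h = -686 + 53 = -633)
(-1*(-1084) + h)*515 = (-1*(-1084) - 633)*515 = (1084 - 633)*515 = 451*515 = 232265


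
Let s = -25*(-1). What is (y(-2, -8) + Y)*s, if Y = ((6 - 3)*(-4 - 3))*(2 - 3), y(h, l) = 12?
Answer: 825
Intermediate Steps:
s = 25
Y = 21 (Y = (3*(-7))*(-1) = -21*(-1) = 21)
(y(-2, -8) + Y)*s = (12 + 21)*25 = 33*25 = 825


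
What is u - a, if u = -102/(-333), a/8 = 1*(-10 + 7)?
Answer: 2698/111 ≈ 24.306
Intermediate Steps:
a = -24 (a = 8*(1*(-10 + 7)) = 8*(1*(-3)) = 8*(-3) = -24)
u = 34/111 (u = -102*(-1/333) = 34/111 ≈ 0.30631)
u - a = 34/111 - 1*(-24) = 34/111 + 24 = 2698/111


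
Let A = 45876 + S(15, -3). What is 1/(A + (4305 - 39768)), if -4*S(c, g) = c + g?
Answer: 1/10410 ≈ 9.6061e-5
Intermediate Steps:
S(c, g) = -c/4 - g/4 (S(c, g) = -(c + g)/4 = -c/4 - g/4)
A = 45873 (A = 45876 + (-¼*15 - ¼*(-3)) = 45876 + (-15/4 + ¾) = 45876 - 3 = 45873)
1/(A + (4305 - 39768)) = 1/(45873 + (4305 - 39768)) = 1/(45873 - 35463) = 1/10410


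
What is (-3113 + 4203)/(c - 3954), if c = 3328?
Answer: -545/313 ≈ -1.7412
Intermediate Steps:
(-3113 + 4203)/(c - 3954) = (-3113 + 4203)/(3328 - 3954) = 1090/(-626) = 1090*(-1/626) = -545/313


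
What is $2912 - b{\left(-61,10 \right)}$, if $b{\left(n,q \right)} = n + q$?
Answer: $2963$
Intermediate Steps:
$2912 - b{\left(-61,10 \right)} = 2912 - \left(-61 + 10\right) = 2912 - -51 = 2912 + 51 = 2963$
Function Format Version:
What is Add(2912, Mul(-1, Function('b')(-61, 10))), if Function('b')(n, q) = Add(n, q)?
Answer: 2963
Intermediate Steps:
Add(2912, Mul(-1, Function('b')(-61, 10))) = Add(2912, Mul(-1, Add(-61, 10))) = Add(2912, Mul(-1, -51)) = Add(2912, 51) = 2963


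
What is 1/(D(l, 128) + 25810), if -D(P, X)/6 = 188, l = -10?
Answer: 1/24682 ≈ 4.0515e-5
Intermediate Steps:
D(P, X) = -1128 (D(P, X) = -6*188 = -1128)
1/(D(l, 128) + 25810) = 1/(-1128 + 25810) = 1/24682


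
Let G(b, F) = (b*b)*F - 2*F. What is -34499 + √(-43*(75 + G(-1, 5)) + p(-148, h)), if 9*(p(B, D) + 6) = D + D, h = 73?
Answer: -34499 + I*√26998/3 ≈ -34499.0 + 54.77*I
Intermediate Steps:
p(B, D) = -6 + 2*D/9 (p(B, D) = -6 + (D + D)/9 = -6 + (2*D)/9 = -6 + 2*D/9)
G(b, F) = -2*F + F*b² (G(b, F) = b²*F - 2*F = F*b² - 2*F = -2*F + F*b²)
-34499 + √(-43*(75 + G(-1, 5)) + p(-148, h)) = -34499 + √(-43*(75 + 5*(-2 + (-1)²)) + (-6 + (2/9)*73)) = -34499 + √(-43*(75 + 5*(-2 + 1)) + (-6 + 146/9)) = -34499 + √(-43*(75 + 5*(-1)) + 92/9) = -34499 + √(-43*(75 - 5) + 92/9) = -34499 + √(-43*70 + 92/9) = -34499 + √(-3010 + 92/9) = -34499 + √(-26998/9) = -34499 + I*√26998/3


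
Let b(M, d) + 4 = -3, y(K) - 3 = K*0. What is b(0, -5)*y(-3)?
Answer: -21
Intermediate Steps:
y(K) = 3 (y(K) = 3 + K*0 = 3 + 0 = 3)
b(M, d) = -7 (b(M, d) = -4 - 3 = -7)
b(0, -5)*y(-3) = -7*3 = -21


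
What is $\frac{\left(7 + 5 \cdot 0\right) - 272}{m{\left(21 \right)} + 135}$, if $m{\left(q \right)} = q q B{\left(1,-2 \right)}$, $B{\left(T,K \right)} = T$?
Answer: $- \frac{265}{576} \approx -0.46007$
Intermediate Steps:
$m{\left(q \right)} = q^{2}$ ($m{\left(q \right)} = q q 1 = q^{2} \cdot 1 = q^{2}$)
$\frac{\left(7 + 5 \cdot 0\right) - 272}{m{\left(21 \right)} + 135} = \frac{\left(7 + 5 \cdot 0\right) - 272}{21^{2} + 135} = \frac{\left(7 + 0\right) - 272}{441 + 135} = \frac{7 - 272}{576} = \left(-265\right) \frac{1}{576} = - \frac{265}{576}$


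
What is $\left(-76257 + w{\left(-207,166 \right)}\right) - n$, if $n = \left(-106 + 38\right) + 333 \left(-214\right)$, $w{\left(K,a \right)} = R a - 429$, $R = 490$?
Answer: $75984$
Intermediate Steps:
$w{\left(K,a \right)} = -429 + 490 a$ ($w{\left(K,a \right)} = 490 a - 429 = -429 + 490 a$)
$n = -71330$ ($n = -68 - 71262 = -71330$)
$\left(-76257 + w{\left(-207,166 \right)}\right) - n = \left(-76257 + \left(-429 + 490 \cdot 166\right)\right) - -71330 = \left(-76257 + \left(-429 + 81340\right)\right) + 71330 = \left(-76257 + 80911\right) + 71330 = 4654 + 71330 = 75984$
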